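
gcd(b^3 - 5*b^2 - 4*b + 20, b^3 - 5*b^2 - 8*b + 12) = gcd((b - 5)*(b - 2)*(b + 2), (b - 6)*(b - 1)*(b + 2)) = b + 2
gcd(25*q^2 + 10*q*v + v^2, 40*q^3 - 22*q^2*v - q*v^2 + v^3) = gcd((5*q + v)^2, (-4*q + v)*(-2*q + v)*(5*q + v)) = 5*q + v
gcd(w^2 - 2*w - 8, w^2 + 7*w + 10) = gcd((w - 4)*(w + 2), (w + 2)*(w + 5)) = w + 2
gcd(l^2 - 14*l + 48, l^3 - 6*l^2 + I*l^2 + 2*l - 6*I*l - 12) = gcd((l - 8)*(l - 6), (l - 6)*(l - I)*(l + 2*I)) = l - 6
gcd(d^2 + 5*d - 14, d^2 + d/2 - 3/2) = 1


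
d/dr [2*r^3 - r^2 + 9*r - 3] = 6*r^2 - 2*r + 9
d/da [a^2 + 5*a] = 2*a + 5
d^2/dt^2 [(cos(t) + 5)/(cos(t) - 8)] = 13*(sin(t)^2 - 8*cos(t) + 1)/(cos(t) - 8)^3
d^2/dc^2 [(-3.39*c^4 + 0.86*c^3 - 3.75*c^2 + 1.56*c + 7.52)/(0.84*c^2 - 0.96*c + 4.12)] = (-4.78396799999999*c^6 + 16.402176*c^5 - 89.138016*c^4 + 206.316096*c^3 - 601.222752*c^2 + 18.810048*c - 153.157344)/(0.592704*c^6 - 2.032128*c^5 + 11.043648*c^4 - 20.818944*c^3 + 54.166464*c^2 - 48.886272*c + 69.934528)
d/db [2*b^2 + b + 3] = 4*b + 1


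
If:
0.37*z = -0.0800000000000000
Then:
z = -0.22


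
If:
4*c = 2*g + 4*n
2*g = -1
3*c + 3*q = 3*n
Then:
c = n - 1/4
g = -1/2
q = 1/4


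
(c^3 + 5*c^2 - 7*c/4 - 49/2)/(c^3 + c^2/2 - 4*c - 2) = (4*c^2 + 28*c + 49)/(2*(2*c^2 + 5*c + 2))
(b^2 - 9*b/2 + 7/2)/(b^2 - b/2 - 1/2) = (2*b - 7)/(2*b + 1)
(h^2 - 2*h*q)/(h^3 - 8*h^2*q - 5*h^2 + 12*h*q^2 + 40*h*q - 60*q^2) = h/(h^2 - 6*h*q - 5*h + 30*q)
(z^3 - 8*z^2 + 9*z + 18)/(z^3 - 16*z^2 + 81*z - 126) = (z + 1)/(z - 7)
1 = 1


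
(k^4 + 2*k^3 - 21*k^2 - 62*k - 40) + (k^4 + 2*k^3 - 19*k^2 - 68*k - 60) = 2*k^4 + 4*k^3 - 40*k^2 - 130*k - 100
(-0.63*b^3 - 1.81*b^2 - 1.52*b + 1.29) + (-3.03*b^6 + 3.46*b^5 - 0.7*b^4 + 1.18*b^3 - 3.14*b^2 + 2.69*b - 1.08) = -3.03*b^6 + 3.46*b^5 - 0.7*b^4 + 0.55*b^3 - 4.95*b^2 + 1.17*b + 0.21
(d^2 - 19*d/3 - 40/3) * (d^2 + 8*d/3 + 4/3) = d^4 - 11*d^3/3 - 260*d^2/9 - 44*d - 160/9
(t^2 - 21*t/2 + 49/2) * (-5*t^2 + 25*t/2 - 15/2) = -5*t^4 + 65*t^3 - 1045*t^2/4 + 385*t - 735/4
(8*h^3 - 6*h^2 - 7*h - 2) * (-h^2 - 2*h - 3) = -8*h^5 - 10*h^4 - 5*h^3 + 34*h^2 + 25*h + 6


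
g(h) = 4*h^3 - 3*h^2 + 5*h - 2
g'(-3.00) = 131.00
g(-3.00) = -152.00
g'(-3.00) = 131.00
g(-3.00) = -152.00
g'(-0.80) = 17.48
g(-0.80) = -9.97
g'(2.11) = 45.77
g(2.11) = 32.77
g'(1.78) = 32.34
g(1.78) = 19.95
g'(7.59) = 650.76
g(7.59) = 1612.11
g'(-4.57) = 283.04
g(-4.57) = -469.28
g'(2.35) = 57.17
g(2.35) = 45.09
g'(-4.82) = 312.71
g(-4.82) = -543.72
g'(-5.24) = 365.93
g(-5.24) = -686.08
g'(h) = 12*h^2 - 6*h + 5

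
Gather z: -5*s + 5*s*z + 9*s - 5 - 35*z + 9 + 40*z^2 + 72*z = 4*s + 40*z^2 + z*(5*s + 37) + 4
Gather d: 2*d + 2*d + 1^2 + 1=4*d + 2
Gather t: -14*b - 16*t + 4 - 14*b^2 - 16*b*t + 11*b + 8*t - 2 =-14*b^2 - 3*b + t*(-16*b - 8) + 2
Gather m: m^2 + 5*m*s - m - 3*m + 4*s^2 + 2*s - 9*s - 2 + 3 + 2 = m^2 + m*(5*s - 4) + 4*s^2 - 7*s + 3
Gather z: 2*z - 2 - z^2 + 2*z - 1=-z^2 + 4*z - 3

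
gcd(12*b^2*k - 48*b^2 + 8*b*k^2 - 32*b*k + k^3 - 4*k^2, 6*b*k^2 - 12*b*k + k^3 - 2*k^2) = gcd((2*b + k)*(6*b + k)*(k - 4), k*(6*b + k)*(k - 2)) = 6*b + k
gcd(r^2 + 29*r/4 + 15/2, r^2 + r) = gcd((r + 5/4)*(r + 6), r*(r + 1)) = 1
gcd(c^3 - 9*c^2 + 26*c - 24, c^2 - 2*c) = c - 2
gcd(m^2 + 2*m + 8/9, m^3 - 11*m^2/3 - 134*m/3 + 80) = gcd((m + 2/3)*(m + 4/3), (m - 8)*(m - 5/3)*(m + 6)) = 1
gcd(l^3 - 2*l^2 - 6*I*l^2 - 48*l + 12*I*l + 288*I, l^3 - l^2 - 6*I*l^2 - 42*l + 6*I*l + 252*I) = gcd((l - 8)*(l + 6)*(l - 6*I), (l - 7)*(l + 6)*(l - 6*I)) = l^2 + l*(6 - 6*I) - 36*I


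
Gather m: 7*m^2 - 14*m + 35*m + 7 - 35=7*m^2 + 21*m - 28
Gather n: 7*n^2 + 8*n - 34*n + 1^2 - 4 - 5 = 7*n^2 - 26*n - 8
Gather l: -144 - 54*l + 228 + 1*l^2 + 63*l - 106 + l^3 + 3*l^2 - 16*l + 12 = l^3 + 4*l^2 - 7*l - 10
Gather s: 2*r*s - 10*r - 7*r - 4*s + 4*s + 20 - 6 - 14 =2*r*s - 17*r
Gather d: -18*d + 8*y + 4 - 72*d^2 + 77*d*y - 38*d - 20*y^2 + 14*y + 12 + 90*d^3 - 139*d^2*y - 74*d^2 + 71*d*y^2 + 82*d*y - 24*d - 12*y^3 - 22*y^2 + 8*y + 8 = 90*d^3 + d^2*(-139*y - 146) + d*(71*y^2 + 159*y - 80) - 12*y^3 - 42*y^2 + 30*y + 24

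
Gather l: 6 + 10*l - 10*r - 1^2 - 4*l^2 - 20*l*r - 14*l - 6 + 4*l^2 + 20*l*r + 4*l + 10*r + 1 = 0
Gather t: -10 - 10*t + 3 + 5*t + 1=-5*t - 6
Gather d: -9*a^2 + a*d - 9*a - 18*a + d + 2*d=-9*a^2 - 27*a + d*(a + 3)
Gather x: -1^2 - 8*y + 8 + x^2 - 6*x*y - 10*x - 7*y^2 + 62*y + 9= x^2 + x*(-6*y - 10) - 7*y^2 + 54*y + 16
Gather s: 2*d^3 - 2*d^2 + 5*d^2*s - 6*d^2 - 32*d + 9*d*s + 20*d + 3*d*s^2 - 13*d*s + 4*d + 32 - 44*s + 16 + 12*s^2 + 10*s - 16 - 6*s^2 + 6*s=2*d^3 - 8*d^2 - 8*d + s^2*(3*d + 6) + s*(5*d^2 - 4*d - 28) + 32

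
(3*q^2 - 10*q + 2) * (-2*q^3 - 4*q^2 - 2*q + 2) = -6*q^5 + 8*q^4 + 30*q^3 + 18*q^2 - 24*q + 4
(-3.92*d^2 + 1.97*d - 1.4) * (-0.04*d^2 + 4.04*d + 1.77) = 0.1568*d^4 - 15.9156*d^3 + 1.0764*d^2 - 2.1691*d - 2.478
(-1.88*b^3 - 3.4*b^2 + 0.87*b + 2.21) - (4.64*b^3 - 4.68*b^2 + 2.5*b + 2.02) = -6.52*b^3 + 1.28*b^2 - 1.63*b + 0.19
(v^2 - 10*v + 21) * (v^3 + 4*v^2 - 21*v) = v^5 - 6*v^4 - 40*v^3 + 294*v^2 - 441*v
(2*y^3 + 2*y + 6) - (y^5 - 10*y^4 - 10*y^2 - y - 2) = -y^5 + 10*y^4 + 2*y^3 + 10*y^2 + 3*y + 8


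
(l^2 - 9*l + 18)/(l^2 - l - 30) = (l - 3)/(l + 5)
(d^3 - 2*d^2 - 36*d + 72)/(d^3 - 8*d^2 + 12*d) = (d + 6)/d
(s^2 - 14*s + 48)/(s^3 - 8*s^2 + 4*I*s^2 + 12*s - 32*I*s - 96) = (s - 6)/(s^2 + 4*I*s + 12)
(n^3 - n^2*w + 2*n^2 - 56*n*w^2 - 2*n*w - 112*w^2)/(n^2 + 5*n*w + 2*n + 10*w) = (n^2 - n*w - 56*w^2)/(n + 5*w)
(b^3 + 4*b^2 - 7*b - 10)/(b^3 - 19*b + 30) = (b + 1)/(b - 3)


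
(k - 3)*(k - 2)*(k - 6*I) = k^3 - 5*k^2 - 6*I*k^2 + 6*k + 30*I*k - 36*I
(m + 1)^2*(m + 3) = m^3 + 5*m^2 + 7*m + 3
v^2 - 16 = (v - 4)*(v + 4)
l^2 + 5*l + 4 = (l + 1)*(l + 4)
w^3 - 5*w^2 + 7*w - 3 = (w - 3)*(w - 1)^2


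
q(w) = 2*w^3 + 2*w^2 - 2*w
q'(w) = 6*w^2 + 4*w - 2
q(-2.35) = -10.21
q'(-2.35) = 21.74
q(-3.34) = -45.53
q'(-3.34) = 51.57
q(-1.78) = -1.38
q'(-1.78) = 9.89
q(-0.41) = 1.02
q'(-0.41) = -2.63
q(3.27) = 84.78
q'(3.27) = 75.24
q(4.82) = 260.79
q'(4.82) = 156.67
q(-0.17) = 0.39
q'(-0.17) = -2.51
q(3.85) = 136.08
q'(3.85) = 102.34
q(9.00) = 1602.00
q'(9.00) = 520.00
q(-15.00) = -6270.00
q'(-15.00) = 1288.00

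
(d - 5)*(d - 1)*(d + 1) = d^3 - 5*d^2 - d + 5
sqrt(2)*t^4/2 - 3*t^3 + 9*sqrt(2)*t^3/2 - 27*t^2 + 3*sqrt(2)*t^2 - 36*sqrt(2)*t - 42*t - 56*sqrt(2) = (t + 7)*(t - 4*sqrt(2))*(t + sqrt(2))*(sqrt(2)*t/2 + sqrt(2))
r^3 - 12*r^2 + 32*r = r*(r - 8)*(r - 4)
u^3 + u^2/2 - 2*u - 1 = (u + 1/2)*(u - sqrt(2))*(u + sqrt(2))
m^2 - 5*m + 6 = (m - 3)*(m - 2)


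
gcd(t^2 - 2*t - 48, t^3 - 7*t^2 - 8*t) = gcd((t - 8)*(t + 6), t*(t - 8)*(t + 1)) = t - 8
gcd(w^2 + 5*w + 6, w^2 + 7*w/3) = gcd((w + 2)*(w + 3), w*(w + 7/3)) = 1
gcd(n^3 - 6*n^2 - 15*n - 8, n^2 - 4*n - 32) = n - 8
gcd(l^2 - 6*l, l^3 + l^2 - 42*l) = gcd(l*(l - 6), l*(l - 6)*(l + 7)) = l^2 - 6*l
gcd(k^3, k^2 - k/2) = k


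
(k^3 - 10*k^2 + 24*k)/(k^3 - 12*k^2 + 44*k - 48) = k/(k - 2)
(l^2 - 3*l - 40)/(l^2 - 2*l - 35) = (l - 8)/(l - 7)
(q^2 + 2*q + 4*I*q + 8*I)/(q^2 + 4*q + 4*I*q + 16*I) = (q + 2)/(q + 4)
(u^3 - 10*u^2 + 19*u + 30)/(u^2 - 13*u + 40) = (u^2 - 5*u - 6)/(u - 8)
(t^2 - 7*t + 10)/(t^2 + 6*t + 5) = (t^2 - 7*t + 10)/(t^2 + 6*t + 5)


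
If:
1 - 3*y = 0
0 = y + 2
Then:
No Solution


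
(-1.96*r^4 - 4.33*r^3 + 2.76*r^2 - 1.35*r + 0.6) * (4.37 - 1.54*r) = 3.0184*r^5 - 1.897*r^4 - 23.1725*r^3 + 14.1402*r^2 - 6.8235*r + 2.622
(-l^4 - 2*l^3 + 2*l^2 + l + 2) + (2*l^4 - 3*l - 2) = l^4 - 2*l^3 + 2*l^2 - 2*l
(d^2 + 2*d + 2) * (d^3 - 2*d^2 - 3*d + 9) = d^5 - 5*d^3 - d^2 + 12*d + 18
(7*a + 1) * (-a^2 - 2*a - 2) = -7*a^3 - 15*a^2 - 16*a - 2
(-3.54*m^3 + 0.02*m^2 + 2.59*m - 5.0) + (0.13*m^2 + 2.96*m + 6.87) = -3.54*m^3 + 0.15*m^2 + 5.55*m + 1.87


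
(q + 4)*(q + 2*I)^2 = q^3 + 4*q^2 + 4*I*q^2 - 4*q + 16*I*q - 16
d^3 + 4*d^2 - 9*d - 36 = (d - 3)*(d + 3)*(d + 4)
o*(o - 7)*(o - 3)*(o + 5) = o^4 - 5*o^3 - 29*o^2 + 105*o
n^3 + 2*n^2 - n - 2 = (n - 1)*(n + 1)*(n + 2)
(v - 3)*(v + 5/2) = v^2 - v/2 - 15/2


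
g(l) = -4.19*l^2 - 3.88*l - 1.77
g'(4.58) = -42.26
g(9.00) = -376.08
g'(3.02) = -29.19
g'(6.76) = -60.53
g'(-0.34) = -1.03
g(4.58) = -107.43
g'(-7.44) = 58.47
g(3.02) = -51.70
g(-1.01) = -2.13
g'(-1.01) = 4.58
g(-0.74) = -1.19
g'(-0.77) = 2.57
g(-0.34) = -0.94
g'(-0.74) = 2.32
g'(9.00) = -79.30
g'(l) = -8.38*l - 3.88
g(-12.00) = -558.57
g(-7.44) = -204.83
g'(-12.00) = 96.68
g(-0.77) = -1.27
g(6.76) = -219.47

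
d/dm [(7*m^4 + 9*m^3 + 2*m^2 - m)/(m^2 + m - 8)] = (14*m^5 + 30*m^4 - 206*m^3 - 213*m^2 - 32*m + 8)/(m^4 + 2*m^3 - 15*m^2 - 16*m + 64)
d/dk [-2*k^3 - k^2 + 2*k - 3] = -6*k^2 - 2*k + 2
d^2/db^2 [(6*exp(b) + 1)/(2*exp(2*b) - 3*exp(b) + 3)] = (24*exp(4*b) + 52*exp(3*b) - 234*exp(2*b) + 39*exp(b) + 63)*exp(b)/(8*exp(6*b) - 36*exp(5*b) + 90*exp(4*b) - 135*exp(3*b) + 135*exp(2*b) - 81*exp(b) + 27)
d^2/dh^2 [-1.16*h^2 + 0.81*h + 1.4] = -2.32000000000000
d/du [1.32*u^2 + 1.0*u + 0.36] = 2.64*u + 1.0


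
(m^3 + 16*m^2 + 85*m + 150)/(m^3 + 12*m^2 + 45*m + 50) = (m + 6)/(m + 2)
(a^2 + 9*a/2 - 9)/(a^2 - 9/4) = 2*(a + 6)/(2*a + 3)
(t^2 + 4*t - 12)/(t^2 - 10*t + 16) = (t + 6)/(t - 8)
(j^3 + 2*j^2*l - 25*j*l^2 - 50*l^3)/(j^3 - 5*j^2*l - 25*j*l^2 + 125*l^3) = (j + 2*l)/(j - 5*l)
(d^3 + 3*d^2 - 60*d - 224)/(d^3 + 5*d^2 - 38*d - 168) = (d - 8)/(d - 6)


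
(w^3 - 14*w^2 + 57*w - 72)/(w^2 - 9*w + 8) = (w^2 - 6*w + 9)/(w - 1)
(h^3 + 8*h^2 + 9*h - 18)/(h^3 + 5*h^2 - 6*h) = (h + 3)/h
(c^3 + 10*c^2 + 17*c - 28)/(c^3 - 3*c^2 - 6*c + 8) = (c^2 + 11*c + 28)/(c^2 - 2*c - 8)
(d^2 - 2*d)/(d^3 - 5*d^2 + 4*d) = (d - 2)/(d^2 - 5*d + 4)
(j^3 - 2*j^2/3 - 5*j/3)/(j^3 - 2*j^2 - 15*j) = (-3*j^2 + 2*j + 5)/(3*(-j^2 + 2*j + 15))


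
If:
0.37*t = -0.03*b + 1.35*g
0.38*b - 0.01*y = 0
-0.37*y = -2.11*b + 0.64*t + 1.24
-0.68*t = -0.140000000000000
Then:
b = -0.11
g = 0.05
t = 0.21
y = -4.36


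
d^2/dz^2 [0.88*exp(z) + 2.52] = 0.88*exp(z)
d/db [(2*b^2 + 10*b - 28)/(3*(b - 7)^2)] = 2*(-19*b - 7)/(3*(b^3 - 21*b^2 + 147*b - 343))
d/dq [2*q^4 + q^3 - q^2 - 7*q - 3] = 8*q^3 + 3*q^2 - 2*q - 7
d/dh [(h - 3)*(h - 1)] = 2*h - 4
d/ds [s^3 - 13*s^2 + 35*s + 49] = 3*s^2 - 26*s + 35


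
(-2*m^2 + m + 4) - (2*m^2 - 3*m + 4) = -4*m^2 + 4*m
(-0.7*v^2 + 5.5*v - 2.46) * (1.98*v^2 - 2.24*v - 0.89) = -1.386*v^4 + 12.458*v^3 - 16.5678*v^2 + 0.6154*v + 2.1894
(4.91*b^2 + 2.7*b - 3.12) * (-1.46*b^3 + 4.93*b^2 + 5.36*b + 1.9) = -7.1686*b^5 + 20.2643*b^4 + 44.1838*b^3 + 8.4194*b^2 - 11.5932*b - 5.928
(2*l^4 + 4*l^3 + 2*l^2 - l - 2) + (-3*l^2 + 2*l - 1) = 2*l^4 + 4*l^3 - l^2 + l - 3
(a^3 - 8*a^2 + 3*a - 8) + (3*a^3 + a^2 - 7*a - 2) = 4*a^3 - 7*a^2 - 4*a - 10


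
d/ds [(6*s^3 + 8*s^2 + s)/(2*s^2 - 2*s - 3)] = 3*(4*s^4 - 8*s^3 - 24*s^2 - 16*s - 1)/(4*s^4 - 8*s^3 - 8*s^2 + 12*s + 9)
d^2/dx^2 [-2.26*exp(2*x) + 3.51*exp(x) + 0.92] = (3.51 - 9.04*exp(x))*exp(x)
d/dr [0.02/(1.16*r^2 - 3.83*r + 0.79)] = (0.0766 - 0.0464*r)/(1.16*r^2 - 3.83*r + 0.79)^2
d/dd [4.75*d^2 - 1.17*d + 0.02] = 9.5*d - 1.17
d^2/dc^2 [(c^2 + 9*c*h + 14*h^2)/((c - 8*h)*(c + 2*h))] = 30*h/(c^3 - 24*c^2*h + 192*c*h^2 - 512*h^3)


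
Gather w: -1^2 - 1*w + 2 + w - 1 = 0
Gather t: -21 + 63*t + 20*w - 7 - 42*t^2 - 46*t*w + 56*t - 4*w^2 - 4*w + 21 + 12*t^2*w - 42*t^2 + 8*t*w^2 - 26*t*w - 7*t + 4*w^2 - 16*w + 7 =t^2*(12*w - 84) + t*(8*w^2 - 72*w + 112)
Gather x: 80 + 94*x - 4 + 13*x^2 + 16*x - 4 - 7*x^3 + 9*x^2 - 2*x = -7*x^3 + 22*x^2 + 108*x + 72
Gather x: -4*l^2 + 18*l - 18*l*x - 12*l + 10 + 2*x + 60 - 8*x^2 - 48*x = -4*l^2 + 6*l - 8*x^2 + x*(-18*l - 46) + 70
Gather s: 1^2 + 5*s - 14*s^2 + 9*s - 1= -14*s^2 + 14*s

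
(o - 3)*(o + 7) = o^2 + 4*o - 21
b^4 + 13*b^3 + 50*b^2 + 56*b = b*(b + 2)*(b + 4)*(b + 7)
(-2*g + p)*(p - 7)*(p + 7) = -2*g*p^2 + 98*g + p^3 - 49*p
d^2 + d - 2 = (d - 1)*(d + 2)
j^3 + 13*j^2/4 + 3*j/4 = j*(j + 1/4)*(j + 3)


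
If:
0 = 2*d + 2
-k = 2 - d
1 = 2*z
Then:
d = -1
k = -3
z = 1/2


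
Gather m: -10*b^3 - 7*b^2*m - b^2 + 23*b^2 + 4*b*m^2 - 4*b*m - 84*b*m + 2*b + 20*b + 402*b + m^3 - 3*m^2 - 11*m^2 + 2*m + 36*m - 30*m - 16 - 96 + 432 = -10*b^3 + 22*b^2 + 424*b + m^3 + m^2*(4*b - 14) + m*(-7*b^2 - 88*b + 8) + 320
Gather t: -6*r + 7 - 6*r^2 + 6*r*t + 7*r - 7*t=-6*r^2 + r + t*(6*r - 7) + 7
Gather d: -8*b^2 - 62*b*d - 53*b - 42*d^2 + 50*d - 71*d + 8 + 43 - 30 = -8*b^2 - 53*b - 42*d^2 + d*(-62*b - 21) + 21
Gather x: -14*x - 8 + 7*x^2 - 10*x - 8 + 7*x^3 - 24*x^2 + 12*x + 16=7*x^3 - 17*x^2 - 12*x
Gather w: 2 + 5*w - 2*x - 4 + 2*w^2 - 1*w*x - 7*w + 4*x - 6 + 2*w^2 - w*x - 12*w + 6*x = 4*w^2 + w*(-2*x - 14) + 8*x - 8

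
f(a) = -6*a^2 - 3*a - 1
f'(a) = -12*a - 3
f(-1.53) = -10.46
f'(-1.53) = 15.36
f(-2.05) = -20.06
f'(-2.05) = 21.60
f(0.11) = -1.40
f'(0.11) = -4.32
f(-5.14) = -144.10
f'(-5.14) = 58.68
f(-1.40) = -8.56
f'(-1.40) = 13.80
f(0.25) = -2.12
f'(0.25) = -6.00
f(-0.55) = -1.16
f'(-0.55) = 3.60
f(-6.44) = -230.52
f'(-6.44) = 74.28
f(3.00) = -64.00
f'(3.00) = -39.00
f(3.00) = -64.00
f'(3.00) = -39.00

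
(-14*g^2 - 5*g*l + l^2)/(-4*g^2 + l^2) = (7*g - l)/(2*g - l)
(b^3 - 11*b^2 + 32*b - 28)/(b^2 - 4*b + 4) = b - 7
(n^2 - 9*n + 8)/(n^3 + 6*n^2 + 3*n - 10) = (n - 8)/(n^2 + 7*n + 10)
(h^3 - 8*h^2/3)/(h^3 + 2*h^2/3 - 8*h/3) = h*(3*h - 8)/(3*h^2 + 2*h - 8)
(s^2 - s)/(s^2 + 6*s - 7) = s/(s + 7)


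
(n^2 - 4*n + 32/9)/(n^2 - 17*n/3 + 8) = (n - 4/3)/(n - 3)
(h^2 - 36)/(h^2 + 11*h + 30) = (h - 6)/(h + 5)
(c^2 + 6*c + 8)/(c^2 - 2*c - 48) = (c^2 + 6*c + 8)/(c^2 - 2*c - 48)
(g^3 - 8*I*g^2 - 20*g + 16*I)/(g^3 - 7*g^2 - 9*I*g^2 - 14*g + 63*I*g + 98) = (g^2 - 6*I*g - 8)/(g^2 - 7*g*(1 + I) + 49*I)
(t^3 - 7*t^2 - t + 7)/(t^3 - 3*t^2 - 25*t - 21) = (t - 1)/(t + 3)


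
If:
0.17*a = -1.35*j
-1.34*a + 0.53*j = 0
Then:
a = 0.00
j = 0.00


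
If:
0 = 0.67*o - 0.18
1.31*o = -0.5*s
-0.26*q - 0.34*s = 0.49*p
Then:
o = 0.27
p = 0.488406944867499 - 0.530612244897959*q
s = -0.70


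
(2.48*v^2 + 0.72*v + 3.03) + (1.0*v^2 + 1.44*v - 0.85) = 3.48*v^2 + 2.16*v + 2.18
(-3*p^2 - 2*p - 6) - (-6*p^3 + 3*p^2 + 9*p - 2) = 6*p^3 - 6*p^2 - 11*p - 4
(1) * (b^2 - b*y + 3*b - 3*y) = b^2 - b*y + 3*b - 3*y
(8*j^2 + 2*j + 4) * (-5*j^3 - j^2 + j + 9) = -40*j^5 - 18*j^4 - 14*j^3 + 70*j^2 + 22*j + 36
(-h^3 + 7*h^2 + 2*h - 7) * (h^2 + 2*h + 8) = -h^5 + 5*h^4 + 8*h^3 + 53*h^2 + 2*h - 56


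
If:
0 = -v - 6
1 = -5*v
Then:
No Solution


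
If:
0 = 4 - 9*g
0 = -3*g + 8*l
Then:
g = 4/9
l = 1/6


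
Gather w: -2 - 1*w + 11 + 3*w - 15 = 2*w - 6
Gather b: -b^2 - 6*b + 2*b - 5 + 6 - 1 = -b^2 - 4*b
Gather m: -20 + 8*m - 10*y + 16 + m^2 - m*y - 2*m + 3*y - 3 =m^2 + m*(6 - y) - 7*y - 7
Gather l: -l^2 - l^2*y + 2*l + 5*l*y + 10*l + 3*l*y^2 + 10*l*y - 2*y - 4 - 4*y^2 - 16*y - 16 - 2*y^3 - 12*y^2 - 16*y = l^2*(-y - 1) + l*(3*y^2 + 15*y + 12) - 2*y^3 - 16*y^2 - 34*y - 20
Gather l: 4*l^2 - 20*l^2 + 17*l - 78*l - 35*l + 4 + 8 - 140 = -16*l^2 - 96*l - 128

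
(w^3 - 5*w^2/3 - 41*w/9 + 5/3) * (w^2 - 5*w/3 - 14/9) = w^5 - 10*w^4/3 - 10*w^3/3 + 320*w^2/27 + 349*w/81 - 70/27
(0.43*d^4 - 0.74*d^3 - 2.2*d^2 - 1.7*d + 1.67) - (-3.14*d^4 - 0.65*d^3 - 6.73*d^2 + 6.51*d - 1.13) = 3.57*d^4 - 0.09*d^3 + 4.53*d^2 - 8.21*d + 2.8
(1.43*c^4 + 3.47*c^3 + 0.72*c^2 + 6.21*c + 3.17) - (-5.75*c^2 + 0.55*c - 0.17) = 1.43*c^4 + 3.47*c^3 + 6.47*c^2 + 5.66*c + 3.34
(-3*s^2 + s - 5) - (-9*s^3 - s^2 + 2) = 9*s^3 - 2*s^2 + s - 7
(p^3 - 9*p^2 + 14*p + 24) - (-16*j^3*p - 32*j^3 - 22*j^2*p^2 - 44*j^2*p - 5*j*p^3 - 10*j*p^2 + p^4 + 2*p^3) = 16*j^3*p + 32*j^3 + 22*j^2*p^2 + 44*j^2*p + 5*j*p^3 + 10*j*p^2 - p^4 - p^3 - 9*p^2 + 14*p + 24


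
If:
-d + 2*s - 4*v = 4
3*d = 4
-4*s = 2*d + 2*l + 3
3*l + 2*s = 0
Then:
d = 4/3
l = 17/12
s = -17/8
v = -115/48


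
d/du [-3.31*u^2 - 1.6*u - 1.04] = -6.62*u - 1.6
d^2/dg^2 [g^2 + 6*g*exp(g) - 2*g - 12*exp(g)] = 6*g*exp(g) + 2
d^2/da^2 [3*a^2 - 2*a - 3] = 6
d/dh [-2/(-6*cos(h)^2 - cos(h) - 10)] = 2*(12*cos(h) + 1)*sin(h)/(6*cos(h)^2 + cos(h) + 10)^2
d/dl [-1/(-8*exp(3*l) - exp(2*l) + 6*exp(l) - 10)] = 2*(-12*exp(2*l) - exp(l) + 3)*exp(l)/(8*exp(3*l) + exp(2*l) - 6*exp(l) + 10)^2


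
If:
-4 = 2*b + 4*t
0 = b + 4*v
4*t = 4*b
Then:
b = -2/3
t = -2/3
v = 1/6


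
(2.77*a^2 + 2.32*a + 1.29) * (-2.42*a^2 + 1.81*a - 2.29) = -6.7034*a^4 - 0.6007*a^3 - 5.2659*a^2 - 2.9779*a - 2.9541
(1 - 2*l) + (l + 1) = 2 - l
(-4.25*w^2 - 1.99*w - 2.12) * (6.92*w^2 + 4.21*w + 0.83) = -29.41*w^4 - 31.6633*w^3 - 26.5758*w^2 - 10.5769*w - 1.7596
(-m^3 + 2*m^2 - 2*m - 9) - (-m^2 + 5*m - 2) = -m^3 + 3*m^2 - 7*m - 7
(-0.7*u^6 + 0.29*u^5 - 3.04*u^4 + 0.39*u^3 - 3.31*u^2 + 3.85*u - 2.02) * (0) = 0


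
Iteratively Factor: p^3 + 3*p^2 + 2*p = (p + 1)*(p^2 + 2*p) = (p + 1)*(p + 2)*(p)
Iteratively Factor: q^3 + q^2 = (q)*(q^2 + q) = q^2*(q + 1)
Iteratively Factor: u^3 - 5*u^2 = (u)*(u^2 - 5*u) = u*(u - 5)*(u)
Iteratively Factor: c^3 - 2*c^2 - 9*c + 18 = (c - 2)*(c^2 - 9) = (c - 3)*(c - 2)*(c + 3)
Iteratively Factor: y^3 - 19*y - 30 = (y - 5)*(y^2 + 5*y + 6) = (y - 5)*(y + 2)*(y + 3)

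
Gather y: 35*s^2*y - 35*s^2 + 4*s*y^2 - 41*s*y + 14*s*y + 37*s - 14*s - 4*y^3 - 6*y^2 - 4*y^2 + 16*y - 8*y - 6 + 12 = -35*s^2 + 23*s - 4*y^3 + y^2*(4*s - 10) + y*(35*s^2 - 27*s + 8) + 6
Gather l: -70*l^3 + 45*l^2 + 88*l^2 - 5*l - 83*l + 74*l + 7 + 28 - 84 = -70*l^3 + 133*l^2 - 14*l - 49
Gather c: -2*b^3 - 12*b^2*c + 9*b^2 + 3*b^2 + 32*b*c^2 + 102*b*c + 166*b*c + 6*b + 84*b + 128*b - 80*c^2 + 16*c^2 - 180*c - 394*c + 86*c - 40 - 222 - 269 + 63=-2*b^3 + 12*b^2 + 218*b + c^2*(32*b - 64) + c*(-12*b^2 + 268*b - 488) - 468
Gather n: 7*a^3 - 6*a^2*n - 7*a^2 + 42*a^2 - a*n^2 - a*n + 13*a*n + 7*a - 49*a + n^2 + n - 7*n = 7*a^3 + 35*a^2 - 42*a + n^2*(1 - a) + n*(-6*a^2 + 12*a - 6)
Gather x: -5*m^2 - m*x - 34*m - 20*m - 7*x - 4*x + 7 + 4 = -5*m^2 - 54*m + x*(-m - 11) + 11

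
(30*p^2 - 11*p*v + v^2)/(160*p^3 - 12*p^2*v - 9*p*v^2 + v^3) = (6*p - v)/(32*p^2 + 4*p*v - v^2)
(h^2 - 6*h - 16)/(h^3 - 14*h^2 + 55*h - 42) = (h^2 - 6*h - 16)/(h^3 - 14*h^2 + 55*h - 42)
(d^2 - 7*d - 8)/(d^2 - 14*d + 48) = (d + 1)/(d - 6)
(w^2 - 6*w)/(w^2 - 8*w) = (w - 6)/(w - 8)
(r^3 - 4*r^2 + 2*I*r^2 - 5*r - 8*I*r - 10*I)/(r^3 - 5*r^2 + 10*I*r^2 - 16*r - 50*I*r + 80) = (r + 1)/(r + 8*I)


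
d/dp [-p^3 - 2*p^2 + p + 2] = -3*p^2 - 4*p + 1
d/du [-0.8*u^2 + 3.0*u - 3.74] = 3.0 - 1.6*u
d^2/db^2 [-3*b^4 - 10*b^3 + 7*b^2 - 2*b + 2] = -36*b^2 - 60*b + 14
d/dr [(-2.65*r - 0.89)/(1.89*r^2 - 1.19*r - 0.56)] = (5.0085*r^2 + 3.3642*r + 0.4249)/(3.5721*r^4 - 4.4982*r^3 - 0.7007*r^2 + 1.3328*r + 0.3136)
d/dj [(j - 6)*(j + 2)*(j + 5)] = 3*j^2 + 2*j - 32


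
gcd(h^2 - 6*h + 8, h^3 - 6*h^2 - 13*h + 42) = h - 2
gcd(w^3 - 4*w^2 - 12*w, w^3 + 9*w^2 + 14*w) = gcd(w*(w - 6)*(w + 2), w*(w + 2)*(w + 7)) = w^2 + 2*w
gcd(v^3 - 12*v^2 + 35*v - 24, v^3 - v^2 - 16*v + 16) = v - 1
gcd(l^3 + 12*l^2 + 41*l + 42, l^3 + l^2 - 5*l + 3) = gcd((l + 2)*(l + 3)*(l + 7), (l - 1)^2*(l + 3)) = l + 3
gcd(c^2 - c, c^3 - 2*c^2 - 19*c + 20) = c - 1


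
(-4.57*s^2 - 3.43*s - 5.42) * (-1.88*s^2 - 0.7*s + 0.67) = 8.5916*s^4 + 9.6474*s^3 + 9.5287*s^2 + 1.4959*s - 3.6314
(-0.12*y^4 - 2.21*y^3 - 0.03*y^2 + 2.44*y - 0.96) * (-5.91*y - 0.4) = 0.7092*y^5 + 13.1091*y^4 + 1.0613*y^3 - 14.4084*y^2 + 4.6976*y + 0.384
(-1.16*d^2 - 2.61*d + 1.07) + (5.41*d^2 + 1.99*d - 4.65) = 4.25*d^2 - 0.62*d - 3.58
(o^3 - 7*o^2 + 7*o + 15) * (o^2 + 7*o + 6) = o^5 - 36*o^3 + 22*o^2 + 147*o + 90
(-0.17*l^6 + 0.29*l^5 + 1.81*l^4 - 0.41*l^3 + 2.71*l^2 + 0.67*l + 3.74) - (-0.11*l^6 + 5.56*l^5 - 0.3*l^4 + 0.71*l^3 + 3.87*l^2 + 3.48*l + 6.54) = -0.06*l^6 - 5.27*l^5 + 2.11*l^4 - 1.12*l^3 - 1.16*l^2 - 2.81*l - 2.8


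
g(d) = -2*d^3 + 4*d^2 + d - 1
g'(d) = -6*d^2 + 8*d + 1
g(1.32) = 2.69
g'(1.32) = 1.11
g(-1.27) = 8.28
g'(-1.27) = -18.84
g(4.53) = -100.31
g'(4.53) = -85.89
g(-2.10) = 33.06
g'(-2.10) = -42.26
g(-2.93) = 80.72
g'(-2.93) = -73.95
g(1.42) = 2.76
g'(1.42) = 0.26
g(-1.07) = 4.96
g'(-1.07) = -14.43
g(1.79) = 2.14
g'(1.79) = -3.90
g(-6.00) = 569.00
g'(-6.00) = -263.00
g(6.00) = -283.00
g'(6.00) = -167.00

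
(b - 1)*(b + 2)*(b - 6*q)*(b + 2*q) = b^4 - 4*b^3*q + b^3 - 12*b^2*q^2 - 4*b^2*q - 2*b^2 - 12*b*q^2 + 8*b*q + 24*q^2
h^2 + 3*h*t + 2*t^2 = (h + t)*(h + 2*t)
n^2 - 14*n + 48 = (n - 8)*(n - 6)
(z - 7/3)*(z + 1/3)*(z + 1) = z^3 - z^2 - 25*z/9 - 7/9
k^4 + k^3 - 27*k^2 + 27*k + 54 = (k - 3)^2*(k + 1)*(k + 6)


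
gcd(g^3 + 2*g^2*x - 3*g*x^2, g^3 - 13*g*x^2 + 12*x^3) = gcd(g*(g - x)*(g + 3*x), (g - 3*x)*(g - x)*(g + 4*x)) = -g + x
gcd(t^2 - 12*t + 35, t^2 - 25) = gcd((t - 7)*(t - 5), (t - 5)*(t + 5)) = t - 5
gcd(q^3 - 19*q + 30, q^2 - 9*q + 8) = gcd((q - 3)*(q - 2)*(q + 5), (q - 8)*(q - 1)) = 1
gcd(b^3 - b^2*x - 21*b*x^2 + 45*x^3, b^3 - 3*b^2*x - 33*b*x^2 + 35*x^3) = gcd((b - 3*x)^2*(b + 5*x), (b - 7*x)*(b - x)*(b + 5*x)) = b + 5*x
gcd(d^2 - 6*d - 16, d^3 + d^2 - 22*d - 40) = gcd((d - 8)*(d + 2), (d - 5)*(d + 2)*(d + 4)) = d + 2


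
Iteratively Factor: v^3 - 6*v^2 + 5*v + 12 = (v - 4)*(v^2 - 2*v - 3) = (v - 4)*(v + 1)*(v - 3)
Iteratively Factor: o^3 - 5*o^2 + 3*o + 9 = (o + 1)*(o^2 - 6*o + 9) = (o - 3)*(o + 1)*(o - 3)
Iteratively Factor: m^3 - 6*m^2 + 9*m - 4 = (m - 1)*(m^2 - 5*m + 4) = (m - 1)^2*(m - 4)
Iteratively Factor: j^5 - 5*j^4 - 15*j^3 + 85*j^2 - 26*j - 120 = (j - 2)*(j^4 - 3*j^3 - 21*j^2 + 43*j + 60) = (j - 3)*(j - 2)*(j^3 - 21*j - 20) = (j - 3)*(j - 2)*(j + 4)*(j^2 - 4*j - 5) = (j - 5)*(j - 3)*(j - 2)*(j + 4)*(j + 1)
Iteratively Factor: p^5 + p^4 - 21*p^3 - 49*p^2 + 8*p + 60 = (p + 2)*(p^4 - p^3 - 19*p^2 - 11*p + 30) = (p - 5)*(p + 2)*(p^3 + 4*p^2 + p - 6) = (p - 5)*(p + 2)*(p + 3)*(p^2 + p - 2) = (p - 5)*(p - 1)*(p + 2)*(p + 3)*(p + 2)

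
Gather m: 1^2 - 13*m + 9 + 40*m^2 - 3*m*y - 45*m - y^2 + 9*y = 40*m^2 + m*(-3*y - 58) - y^2 + 9*y + 10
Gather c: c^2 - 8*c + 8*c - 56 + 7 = c^2 - 49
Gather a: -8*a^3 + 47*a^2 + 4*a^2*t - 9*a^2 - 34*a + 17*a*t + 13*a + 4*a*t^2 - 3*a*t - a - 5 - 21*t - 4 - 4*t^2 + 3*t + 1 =-8*a^3 + a^2*(4*t + 38) + a*(4*t^2 + 14*t - 22) - 4*t^2 - 18*t - 8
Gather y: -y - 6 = -y - 6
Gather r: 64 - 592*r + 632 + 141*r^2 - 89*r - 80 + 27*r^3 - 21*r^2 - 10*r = 27*r^3 + 120*r^2 - 691*r + 616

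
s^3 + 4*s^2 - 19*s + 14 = (s - 2)*(s - 1)*(s + 7)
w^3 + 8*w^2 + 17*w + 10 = (w + 1)*(w + 2)*(w + 5)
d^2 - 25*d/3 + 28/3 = (d - 7)*(d - 4/3)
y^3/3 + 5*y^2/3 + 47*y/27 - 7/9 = (y/3 + 1)*(y - 1/3)*(y + 7/3)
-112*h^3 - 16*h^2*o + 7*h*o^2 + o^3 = (-4*h + o)*(4*h + o)*(7*h + o)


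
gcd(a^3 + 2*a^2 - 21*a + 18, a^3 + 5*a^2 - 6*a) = a^2 + 5*a - 6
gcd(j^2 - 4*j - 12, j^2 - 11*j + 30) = j - 6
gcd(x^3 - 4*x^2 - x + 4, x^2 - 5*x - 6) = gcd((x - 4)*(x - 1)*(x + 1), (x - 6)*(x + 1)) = x + 1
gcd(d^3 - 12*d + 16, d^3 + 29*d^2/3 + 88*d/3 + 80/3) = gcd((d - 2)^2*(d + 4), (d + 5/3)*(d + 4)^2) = d + 4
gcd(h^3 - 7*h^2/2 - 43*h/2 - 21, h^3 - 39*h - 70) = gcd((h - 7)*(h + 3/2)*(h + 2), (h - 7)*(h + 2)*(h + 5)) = h^2 - 5*h - 14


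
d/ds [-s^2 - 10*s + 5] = -2*s - 10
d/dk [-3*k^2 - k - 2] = -6*k - 1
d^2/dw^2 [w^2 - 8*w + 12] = 2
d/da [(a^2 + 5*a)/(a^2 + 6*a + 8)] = (a^2 + 16*a + 40)/(a^4 + 12*a^3 + 52*a^2 + 96*a + 64)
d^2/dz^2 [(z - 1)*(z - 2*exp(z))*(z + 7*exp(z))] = 5*z^2*exp(z) - 56*z*exp(2*z) + 15*z*exp(z) + 6*z - 2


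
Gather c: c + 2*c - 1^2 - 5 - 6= 3*c - 12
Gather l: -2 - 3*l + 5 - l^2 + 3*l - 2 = 1 - l^2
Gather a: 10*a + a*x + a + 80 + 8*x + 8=a*(x + 11) + 8*x + 88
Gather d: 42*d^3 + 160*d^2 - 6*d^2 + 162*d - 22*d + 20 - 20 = 42*d^3 + 154*d^2 + 140*d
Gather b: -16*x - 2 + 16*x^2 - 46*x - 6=16*x^2 - 62*x - 8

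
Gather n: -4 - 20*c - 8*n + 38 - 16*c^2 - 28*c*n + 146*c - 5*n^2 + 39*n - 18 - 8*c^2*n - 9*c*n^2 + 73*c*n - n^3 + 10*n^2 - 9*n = -16*c^2 + 126*c - n^3 + n^2*(5 - 9*c) + n*(-8*c^2 + 45*c + 22) + 16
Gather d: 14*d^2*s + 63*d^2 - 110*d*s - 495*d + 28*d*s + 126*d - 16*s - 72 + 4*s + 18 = d^2*(14*s + 63) + d*(-82*s - 369) - 12*s - 54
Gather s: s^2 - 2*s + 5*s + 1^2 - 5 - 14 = s^2 + 3*s - 18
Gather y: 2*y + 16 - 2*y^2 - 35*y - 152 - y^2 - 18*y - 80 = -3*y^2 - 51*y - 216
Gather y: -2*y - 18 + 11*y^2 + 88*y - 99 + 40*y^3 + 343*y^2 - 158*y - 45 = 40*y^3 + 354*y^2 - 72*y - 162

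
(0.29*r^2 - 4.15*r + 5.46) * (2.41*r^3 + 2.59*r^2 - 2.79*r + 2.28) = 0.6989*r^5 - 9.2504*r^4 + 1.601*r^3 + 26.3811*r^2 - 24.6954*r + 12.4488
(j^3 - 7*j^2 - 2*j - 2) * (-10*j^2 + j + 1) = -10*j^5 + 71*j^4 + 14*j^3 + 11*j^2 - 4*j - 2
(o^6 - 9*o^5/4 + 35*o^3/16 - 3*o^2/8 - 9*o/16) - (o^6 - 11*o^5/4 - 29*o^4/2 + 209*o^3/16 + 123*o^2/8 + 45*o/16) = o^5/2 + 29*o^4/2 - 87*o^3/8 - 63*o^2/4 - 27*o/8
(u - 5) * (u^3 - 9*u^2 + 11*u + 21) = u^4 - 14*u^3 + 56*u^2 - 34*u - 105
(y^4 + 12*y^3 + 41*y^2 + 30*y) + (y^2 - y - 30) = y^4 + 12*y^3 + 42*y^2 + 29*y - 30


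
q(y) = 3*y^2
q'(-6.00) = -36.00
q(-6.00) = 108.00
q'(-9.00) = -54.00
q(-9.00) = 243.00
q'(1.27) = 7.62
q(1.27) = 4.84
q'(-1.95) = -11.70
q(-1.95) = 11.41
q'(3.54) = 21.24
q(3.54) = 37.59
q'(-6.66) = -39.96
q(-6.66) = 133.07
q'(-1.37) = -8.22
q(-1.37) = 5.63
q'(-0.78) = -4.68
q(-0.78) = 1.83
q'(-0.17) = -1.02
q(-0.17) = 0.09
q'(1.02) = 6.12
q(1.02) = 3.12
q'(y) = 6*y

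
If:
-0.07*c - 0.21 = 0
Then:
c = -3.00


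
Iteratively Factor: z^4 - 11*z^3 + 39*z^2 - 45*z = (z)*(z^3 - 11*z^2 + 39*z - 45) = z*(z - 5)*(z^2 - 6*z + 9) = z*(z - 5)*(z - 3)*(z - 3)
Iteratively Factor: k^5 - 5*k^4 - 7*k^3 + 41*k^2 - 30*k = (k - 2)*(k^4 - 3*k^3 - 13*k^2 + 15*k) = (k - 5)*(k - 2)*(k^3 + 2*k^2 - 3*k) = (k - 5)*(k - 2)*(k + 3)*(k^2 - k) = k*(k - 5)*(k - 2)*(k + 3)*(k - 1)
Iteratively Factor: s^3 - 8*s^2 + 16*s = (s - 4)*(s^2 - 4*s) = (s - 4)^2*(s)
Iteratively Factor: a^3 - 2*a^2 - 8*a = (a - 4)*(a^2 + 2*a) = a*(a - 4)*(a + 2)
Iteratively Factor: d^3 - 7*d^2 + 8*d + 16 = (d + 1)*(d^2 - 8*d + 16) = (d - 4)*(d + 1)*(d - 4)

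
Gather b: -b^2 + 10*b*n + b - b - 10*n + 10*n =-b^2 + 10*b*n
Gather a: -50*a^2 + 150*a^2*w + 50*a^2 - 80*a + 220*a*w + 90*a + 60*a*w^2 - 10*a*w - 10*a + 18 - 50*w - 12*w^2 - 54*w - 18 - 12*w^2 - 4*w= 150*a^2*w + a*(60*w^2 + 210*w) - 24*w^2 - 108*w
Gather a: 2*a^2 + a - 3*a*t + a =2*a^2 + a*(2 - 3*t)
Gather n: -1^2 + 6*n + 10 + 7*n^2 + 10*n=7*n^2 + 16*n + 9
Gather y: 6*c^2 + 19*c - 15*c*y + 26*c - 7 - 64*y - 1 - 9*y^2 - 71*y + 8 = 6*c^2 + 45*c - 9*y^2 + y*(-15*c - 135)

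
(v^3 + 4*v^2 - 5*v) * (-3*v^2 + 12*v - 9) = -3*v^5 + 54*v^3 - 96*v^2 + 45*v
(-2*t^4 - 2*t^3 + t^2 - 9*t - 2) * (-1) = 2*t^4 + 2*t^3 - t^2 + 9*t + 2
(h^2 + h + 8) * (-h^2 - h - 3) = -h^4 - 2*h^3 - 12*h^2 - 11*h - 24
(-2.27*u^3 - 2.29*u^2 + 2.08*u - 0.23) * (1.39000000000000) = -3.1553*u^3 - 3.1831*u^2 + 2.8912*u - 0.3197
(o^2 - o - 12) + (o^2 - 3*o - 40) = 2*o^2 - 4*o - 52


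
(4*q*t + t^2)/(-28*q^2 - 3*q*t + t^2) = -t/(7*q - t)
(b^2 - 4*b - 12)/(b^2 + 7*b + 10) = (b - 6)/(b + 5)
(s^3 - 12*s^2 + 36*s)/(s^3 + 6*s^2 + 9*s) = (s^2 - 12*s + 36)/(s^2 + 6*s + 9)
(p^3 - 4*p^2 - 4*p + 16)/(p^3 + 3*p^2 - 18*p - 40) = (p - 2)/(p + 5)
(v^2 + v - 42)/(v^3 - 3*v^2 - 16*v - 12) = (v + 7)/(v^2 + 3*v + 2)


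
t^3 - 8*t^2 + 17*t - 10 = (t - 5)*(t - 2)*(t - 1)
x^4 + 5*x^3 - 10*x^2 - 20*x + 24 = (x - 2)*(x - 1)*(x + 2)*(x + 6)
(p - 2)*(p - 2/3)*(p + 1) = p^3 - 5*p^2/3 - 4*p/3 + 4/3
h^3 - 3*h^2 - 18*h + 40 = (h - 5)*(h - 2)*(h + 4)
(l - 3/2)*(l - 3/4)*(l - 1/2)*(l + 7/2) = l^4 + 3*l^3/4 - 59*l^2/8 + 117*l/16 - 63/32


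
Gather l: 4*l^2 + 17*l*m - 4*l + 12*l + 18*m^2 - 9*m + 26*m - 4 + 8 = 4*l^2 + l*(17*m + 8) + 18*m^2 + 17*m + 4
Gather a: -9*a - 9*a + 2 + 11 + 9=22 - 18*a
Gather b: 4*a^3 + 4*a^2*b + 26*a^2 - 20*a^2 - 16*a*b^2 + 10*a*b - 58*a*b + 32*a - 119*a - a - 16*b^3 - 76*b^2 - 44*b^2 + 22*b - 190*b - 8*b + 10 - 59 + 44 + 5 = 4*a^3 + 6*a^2 - 88*a - 16*b^3 + b^2*(-16*a - 120) + b*(4*a^2 - 48*a - 176)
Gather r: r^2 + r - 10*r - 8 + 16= r^2 - 9*r + 8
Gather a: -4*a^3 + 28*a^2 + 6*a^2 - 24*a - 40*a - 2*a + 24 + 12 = -4*a^3 + 34*a^2 - 66*a + 36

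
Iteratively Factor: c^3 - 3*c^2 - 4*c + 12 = (c - 3)*(c^2 - 4) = (c - 3)*(c - 2)*(c + 2)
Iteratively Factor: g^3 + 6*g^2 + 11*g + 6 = (g + 2)*(g^2 + 4*g + 3) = (g + 1)*(g + 2)*(g + 3)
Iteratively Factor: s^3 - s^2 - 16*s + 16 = (s - 4)*(s^2 + 3*s - 4) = (s - 4)*(s + 4)*(s - 1)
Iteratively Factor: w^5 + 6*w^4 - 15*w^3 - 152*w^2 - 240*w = (w + 4)*(w^4 + 2*w^3 - 23*w^2 - 60*w) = (w + 3)*(w + 4)*(w^3 - w^2 - 20*w) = (w + 3)*(w + 4)^2*(w^2 - 5*w) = w*(w + 3)*(w + 4)^2*(w - 5)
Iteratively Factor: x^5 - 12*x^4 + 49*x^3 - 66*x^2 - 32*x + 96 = (x + 1)*(x^4 - 13*x^3 + 62*x^2 - 128*x + 96) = (x - 4)*(x + 1)*(x^3 - 9*x^2 + 26*x - 24) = (x - 4)*(x - 2)*(x + 1)*(x^2 - 7*x + 12) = (x - 4)*(x - 3)*(x - 2)*(x + 1)*(x - 4)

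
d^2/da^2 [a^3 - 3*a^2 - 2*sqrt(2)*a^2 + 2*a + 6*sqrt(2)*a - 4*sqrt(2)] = 6*a - 6 - 4*sqrt(2)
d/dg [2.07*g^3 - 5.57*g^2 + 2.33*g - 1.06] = 6.21*g^2 - 11.14*g + 2.33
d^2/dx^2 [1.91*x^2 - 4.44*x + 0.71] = 3.82000000000000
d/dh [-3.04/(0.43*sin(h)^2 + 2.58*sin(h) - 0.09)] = (2.6144*sin(h) + 7.8432)*cos(h)/(0.43*sin(h)^2 + 2.58*sin(h) - 0.09)^2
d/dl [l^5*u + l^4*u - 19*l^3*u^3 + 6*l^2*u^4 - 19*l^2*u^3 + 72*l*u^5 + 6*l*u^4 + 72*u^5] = u*(5*l^4 + 4*l^3 - 57*l^2*u^2 + 12*l*u^3 - 38*l*u^2 + 72*u^4 + 6*u^3)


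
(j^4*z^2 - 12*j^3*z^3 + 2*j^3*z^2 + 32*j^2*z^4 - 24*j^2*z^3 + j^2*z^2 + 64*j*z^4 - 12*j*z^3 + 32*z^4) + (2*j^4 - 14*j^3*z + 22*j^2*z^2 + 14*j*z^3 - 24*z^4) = j^4*z^2 + 2*j^4 - 12*j^3*z^3 + 2*j^3*z^2 - 14*j^3*z + 32*j^2*z^4 - 24*j^2*z^3 + 23*j^2*z^2 + 64*j*z^4 + 2*j*z^3 + 8*z^4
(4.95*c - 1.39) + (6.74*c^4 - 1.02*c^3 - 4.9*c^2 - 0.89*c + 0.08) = 6.74*c^4 - 1.02*c^3 - 4.9*c^2 + 4.06*c - 1.31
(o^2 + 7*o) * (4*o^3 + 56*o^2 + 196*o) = 4*o^5 + 84*o^4 + 588*o^3 + 1372*o^2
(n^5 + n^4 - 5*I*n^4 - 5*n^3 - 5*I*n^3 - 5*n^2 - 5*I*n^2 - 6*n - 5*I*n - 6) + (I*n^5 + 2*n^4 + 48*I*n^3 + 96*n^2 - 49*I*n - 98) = n^5 + I*n^5 + 3*n^4 - 5*I*n^4 - 5*n^3 + 43*I*n^3 + 91*n^2 - 5*I*n^2 - 6*n - 54*I*n - 104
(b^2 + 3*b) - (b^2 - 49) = 3*b + 49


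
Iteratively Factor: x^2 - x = (x)*(x - 1)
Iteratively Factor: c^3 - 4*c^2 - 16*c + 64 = (c + 4)*(c^2 - 8*c + 16) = (c - 4)*(c + 4)*(c - 4)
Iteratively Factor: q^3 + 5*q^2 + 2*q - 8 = (q + 4)*(q^2 + q - 2) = (q - 1)*(q + 4)*(q + 2)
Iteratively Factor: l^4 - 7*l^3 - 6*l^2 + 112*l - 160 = (l - 2)*(l^3 - 5*l^2 - 16*l + 80) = (l - 5)*(l - 2)*(l^2 - 16) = (l - 5)*(l - 4)*(l - 2)*(l + 4)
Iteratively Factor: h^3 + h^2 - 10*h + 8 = (h - 1)*(h^2 + 2*h - 8) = (h - 1)*(h + 4)*(h - 2)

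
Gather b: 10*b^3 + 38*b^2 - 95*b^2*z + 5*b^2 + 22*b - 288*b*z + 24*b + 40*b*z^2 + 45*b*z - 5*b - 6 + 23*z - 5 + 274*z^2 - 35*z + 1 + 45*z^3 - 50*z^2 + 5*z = 10*b^3 + b^2*(43 - 95*z) + b*(40*z^2 - 243*z + 41) + 45*z^3 + 224*z^2 - 7*z - 10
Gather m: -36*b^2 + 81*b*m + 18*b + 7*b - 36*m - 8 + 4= -36*b^2 + 25*b + m*(81*b - 36) - 4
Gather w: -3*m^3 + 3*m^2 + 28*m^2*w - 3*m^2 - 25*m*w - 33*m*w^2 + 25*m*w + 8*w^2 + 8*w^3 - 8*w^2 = -3*m^3 + 28*m^2*w - 33*m*w^2 + 8*w^3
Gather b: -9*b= -9*b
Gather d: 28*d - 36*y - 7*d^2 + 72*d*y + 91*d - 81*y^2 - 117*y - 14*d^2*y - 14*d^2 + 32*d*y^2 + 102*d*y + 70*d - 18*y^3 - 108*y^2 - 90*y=d^2*(-14*y - 21) + d*(32*y^2 + 174*y + 189) - 18*y^3 - 189*y^2 - 243*y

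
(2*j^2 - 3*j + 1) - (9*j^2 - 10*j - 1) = -7*j^2 + 7*j + 2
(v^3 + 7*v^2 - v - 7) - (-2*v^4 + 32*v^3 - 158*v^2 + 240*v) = 2*v^4 - 31*v^3 + 165*v^2 - 241*v - 7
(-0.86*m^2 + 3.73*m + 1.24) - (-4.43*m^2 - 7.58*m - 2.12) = 3.57*m^2 + 11.31*m + 3.36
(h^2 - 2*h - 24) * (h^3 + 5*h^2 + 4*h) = h^5 + 3*h^4 - 30*h^3 - 128*h^2 - 96*h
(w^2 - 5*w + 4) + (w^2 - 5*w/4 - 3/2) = 2*w^2 - 25*w/4 + 5/2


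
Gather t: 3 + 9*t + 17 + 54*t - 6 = 63*t + 14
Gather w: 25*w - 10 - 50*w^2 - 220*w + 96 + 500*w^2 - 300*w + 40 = 450*w^2 - 495*w + 126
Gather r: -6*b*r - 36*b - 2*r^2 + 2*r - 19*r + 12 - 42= -36*b - 2*r^2 + r*(-6*b - 17) - 30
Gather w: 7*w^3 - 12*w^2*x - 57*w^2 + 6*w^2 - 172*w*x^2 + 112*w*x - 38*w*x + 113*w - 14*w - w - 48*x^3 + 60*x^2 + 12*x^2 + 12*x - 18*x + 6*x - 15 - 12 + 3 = 7*w^3 + w^2*(-12*x - 51) + w*(-172*x^2 + 74*x + 98) - 48*x^3 + 72*x^2 - 24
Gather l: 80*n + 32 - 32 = 80*n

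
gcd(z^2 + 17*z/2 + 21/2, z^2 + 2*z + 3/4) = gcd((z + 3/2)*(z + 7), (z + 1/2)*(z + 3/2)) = z + 3/2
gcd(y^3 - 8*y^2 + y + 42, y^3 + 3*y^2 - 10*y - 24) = y^2 - y - 6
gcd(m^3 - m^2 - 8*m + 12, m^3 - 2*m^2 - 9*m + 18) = m^2 + m - 6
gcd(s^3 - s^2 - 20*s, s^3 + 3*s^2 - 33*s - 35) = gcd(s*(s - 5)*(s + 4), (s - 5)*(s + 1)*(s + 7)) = s - 5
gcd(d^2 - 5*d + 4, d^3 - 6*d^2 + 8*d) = d - 4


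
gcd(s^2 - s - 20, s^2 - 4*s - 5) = s - 5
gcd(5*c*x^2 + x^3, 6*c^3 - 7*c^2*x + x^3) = 1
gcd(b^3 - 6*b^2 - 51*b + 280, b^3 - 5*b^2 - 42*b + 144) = b - 8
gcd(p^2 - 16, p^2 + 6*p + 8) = p + 4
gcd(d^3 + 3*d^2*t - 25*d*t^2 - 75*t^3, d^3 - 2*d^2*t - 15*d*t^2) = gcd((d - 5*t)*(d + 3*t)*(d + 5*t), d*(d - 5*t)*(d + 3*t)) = -d^2 + 2*d*t + 15*t^2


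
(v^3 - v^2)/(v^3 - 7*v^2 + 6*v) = v/(v - 6)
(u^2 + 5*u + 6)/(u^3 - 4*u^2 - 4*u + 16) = (u + 3)/(u^2 - 6*u + 8)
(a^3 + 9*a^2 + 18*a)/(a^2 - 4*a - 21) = a*(a + 6)/(a - 7)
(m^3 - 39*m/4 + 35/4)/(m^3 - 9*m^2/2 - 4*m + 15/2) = (4*m^2 + 4*m - 35)/(2*(2*m^2 - 7*m - 15))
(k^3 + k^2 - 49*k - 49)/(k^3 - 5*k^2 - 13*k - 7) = (k + 7)/(k + 1)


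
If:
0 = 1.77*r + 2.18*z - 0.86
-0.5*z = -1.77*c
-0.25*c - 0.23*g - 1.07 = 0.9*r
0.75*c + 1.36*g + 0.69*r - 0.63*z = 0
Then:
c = 0.50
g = 1.40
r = -1.68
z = 1.76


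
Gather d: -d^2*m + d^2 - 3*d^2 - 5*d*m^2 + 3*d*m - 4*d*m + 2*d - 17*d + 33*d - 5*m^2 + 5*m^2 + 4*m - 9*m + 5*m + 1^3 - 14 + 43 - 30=d^2*(-m - 2) + d*(-5*m^2 - m + 18)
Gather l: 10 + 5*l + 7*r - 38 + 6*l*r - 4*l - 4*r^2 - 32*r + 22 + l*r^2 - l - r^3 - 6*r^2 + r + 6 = l*(r^2 + 6*r) - r^3 - 10*r^2 - 24*r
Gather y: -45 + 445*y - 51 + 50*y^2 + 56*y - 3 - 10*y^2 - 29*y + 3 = 40*y^2 + 472*y - 96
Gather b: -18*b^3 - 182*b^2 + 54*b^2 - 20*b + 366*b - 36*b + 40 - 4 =-18*b^3 - 128*b^2 + 310*b + 36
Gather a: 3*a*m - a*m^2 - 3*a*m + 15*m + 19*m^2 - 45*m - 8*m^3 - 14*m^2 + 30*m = -a*m^2 - 8*m^3 + 5*m^2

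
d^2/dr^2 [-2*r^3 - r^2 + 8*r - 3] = -12*r - 2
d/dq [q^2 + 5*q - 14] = 2*q + 5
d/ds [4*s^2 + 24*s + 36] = 8*s + 24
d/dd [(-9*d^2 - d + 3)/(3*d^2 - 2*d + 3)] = 3*(7*d^2 - 24*d + 1)/(9*d^4 - 12*d^3 + 22*d^2 - 12*d + 9)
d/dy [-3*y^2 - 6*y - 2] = -6*y - 6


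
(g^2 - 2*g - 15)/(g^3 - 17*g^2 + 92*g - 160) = (g + 3)/(g^2 - 12*g + 32)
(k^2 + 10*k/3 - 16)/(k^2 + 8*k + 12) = (k - 8/3)/(k + 2)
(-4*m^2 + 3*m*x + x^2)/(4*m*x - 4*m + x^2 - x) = (-m + x)/(x - 1)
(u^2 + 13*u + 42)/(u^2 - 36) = (u + 7)/(u - 6)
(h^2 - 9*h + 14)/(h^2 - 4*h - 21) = (h - 2)/(h + 3)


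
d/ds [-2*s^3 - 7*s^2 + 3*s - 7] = -6*s^2 - 14*s + 3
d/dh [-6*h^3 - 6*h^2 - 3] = 6*h*(-3*h - 2)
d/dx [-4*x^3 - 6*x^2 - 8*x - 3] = -12*x^2 - 12*x - 8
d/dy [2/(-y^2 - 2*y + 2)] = 4*(y + 1)/(y^2 + 2*y - 2)^2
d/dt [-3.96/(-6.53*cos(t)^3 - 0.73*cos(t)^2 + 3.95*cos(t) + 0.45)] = (77.5764*cos(t)^2 + 5.7816*cos(t) - 15.642)*sin(t)/(6.53*cos(t)^3 + 0.73*cos(t)^2 - 3.95*cos(t) - 0.45)^2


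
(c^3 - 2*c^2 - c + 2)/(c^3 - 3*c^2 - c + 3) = (c - 2)/(c - 3)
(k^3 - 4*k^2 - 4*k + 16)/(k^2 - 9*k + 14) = (k^2 - 2*k - 8)/(k - 7)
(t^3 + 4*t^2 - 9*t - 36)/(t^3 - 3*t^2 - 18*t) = (t^2 + t - 12)/(t*(t - 6))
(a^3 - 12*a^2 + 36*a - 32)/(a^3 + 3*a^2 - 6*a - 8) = (a^2 - 10*a + 16)/(a^2 + 5*a + 4)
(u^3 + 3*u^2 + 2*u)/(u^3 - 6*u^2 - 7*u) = (u + 2)/(u - 7)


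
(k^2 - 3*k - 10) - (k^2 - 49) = 39 - 3*k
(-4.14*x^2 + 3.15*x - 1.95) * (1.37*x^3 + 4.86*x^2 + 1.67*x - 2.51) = -5.6718*x^5 - 15.8049*x^4 + 5.7237*x^3 + 6.1749*x^2 - 11.163*x + 4.8945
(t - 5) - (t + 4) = -9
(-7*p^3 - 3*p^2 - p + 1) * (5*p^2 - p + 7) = -35*p^5 - 8*p^4 - 51*p^3 - 15*p^2 - 8*p + 7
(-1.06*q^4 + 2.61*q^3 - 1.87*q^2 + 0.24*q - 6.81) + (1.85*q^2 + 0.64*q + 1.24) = -1.06*q^4 + 2.61*q^3 - 0.02*q^2 + 0.88*q - 5.57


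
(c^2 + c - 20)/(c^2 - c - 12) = (c + 5)/(c + 3)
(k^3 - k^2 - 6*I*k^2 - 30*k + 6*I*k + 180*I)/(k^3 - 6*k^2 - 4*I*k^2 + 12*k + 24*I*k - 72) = (k + 5)/(k + 2*I)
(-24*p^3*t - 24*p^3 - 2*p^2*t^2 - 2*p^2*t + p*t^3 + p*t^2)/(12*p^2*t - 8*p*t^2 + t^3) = p*(-4*p*t - 4*p - t^2 - t)/(t*(2*p - t))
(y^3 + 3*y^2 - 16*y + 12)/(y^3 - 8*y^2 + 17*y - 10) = (y + 6)/(y - 5)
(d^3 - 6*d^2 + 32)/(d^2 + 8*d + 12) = (d^2 - 8*d + 16)/(d + 6)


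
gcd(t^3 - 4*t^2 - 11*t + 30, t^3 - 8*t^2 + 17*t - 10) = t^2 - 7*t + 10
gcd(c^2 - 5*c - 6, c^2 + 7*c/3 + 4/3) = c + 1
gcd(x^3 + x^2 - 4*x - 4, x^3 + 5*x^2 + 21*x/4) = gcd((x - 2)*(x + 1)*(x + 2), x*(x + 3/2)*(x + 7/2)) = 1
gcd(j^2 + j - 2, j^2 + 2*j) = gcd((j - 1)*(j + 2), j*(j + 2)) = j + 2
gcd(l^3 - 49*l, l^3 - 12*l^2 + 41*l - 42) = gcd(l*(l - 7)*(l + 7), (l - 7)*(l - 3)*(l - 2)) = l - 7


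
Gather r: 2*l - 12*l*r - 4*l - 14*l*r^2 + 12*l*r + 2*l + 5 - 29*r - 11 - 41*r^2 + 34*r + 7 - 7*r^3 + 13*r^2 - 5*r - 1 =-7*r^3 + r^2*(-14*l - 28)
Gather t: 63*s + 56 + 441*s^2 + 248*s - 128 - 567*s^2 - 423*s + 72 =-126*s^2 - 112*s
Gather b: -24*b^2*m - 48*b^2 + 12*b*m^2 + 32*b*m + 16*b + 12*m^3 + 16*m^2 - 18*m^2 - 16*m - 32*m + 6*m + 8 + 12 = b^2*(-24*m - 48) + b*(12*m^2 + 32*m + 16) + 12*m^3 - 2*m^2 - 42*m + 20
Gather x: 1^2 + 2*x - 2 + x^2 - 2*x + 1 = x^2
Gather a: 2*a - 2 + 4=2*a + 2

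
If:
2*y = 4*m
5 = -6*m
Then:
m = -5/6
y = -5/3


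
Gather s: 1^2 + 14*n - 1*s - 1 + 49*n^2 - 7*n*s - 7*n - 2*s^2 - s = 49*n^2 + 7*n - 2*s^2 + s*(-7*n - 2)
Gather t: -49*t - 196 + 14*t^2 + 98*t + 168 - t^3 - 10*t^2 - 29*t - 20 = -t^3 + 4*t^2 + 20*t - 48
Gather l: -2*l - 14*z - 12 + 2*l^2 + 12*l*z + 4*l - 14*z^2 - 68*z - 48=2*l^2 + l*(12*z + 2) - 14*z^2 - 82*z - 60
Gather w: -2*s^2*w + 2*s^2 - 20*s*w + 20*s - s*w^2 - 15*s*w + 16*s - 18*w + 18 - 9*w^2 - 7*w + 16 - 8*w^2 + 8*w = 2*s^2 + 36*s + w^2*(-s - 17) + w*(-2*s^2 - 35*s - 17) + 34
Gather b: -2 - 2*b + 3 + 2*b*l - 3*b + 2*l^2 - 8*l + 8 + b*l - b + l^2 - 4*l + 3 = b*(3*l - 6) + 3*l^2 - 12*l + 12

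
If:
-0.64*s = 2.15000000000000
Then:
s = -3.36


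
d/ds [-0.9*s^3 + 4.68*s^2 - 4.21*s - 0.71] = -2.7*s^2 + 9.36*s - 4.21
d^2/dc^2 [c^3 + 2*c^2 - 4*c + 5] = 6*c + 4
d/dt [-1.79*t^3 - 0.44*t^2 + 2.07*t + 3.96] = -5.37*t^2 - 0.88*t + 2.07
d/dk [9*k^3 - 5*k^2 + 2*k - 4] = 27*k^2 - 10*k + 2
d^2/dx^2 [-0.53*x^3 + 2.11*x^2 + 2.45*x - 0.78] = 4.22 - 3.18*x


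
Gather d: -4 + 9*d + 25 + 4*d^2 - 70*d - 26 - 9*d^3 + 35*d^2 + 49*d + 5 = -9*d^3 + 39*d^2 - 12*d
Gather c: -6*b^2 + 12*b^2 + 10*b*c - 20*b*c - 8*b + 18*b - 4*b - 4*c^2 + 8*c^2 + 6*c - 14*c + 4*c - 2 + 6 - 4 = 6*b^2 + 6*b + 4*c^2 + c*(-10*b - 4)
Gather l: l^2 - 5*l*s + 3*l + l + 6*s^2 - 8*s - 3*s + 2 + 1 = l^2 + l*(4 - 5*s) + 6*s^2 - 11*s + 3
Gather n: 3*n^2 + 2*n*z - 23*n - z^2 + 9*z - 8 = 3*n^2 + n*(2*z - 23) - z^2 + 9*z - 8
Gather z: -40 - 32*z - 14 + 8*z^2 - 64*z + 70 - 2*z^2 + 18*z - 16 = 6*z^2 - 78*z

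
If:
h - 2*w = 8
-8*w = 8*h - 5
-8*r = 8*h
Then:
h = 37/12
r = -37/12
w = -59/24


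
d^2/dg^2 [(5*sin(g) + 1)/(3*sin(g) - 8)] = 43*(-3*sin(g)^2 - 8*sin(g) + 6)/(3*sin(g) - 8)^3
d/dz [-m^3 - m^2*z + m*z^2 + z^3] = -m^2 + 2*m*z + 3*z^2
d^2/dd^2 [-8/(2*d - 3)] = -64/(2*d - 3)^3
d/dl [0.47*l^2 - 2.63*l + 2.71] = 0.94*l - 2.63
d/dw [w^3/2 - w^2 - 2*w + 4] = 3*w^2/2 - 2*w - 2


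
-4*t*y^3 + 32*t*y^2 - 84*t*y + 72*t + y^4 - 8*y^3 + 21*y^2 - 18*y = (-4*t + y)*(y - 3)^2*(y - 2)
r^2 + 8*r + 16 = (r + 4)^2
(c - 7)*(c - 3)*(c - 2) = c^3 - 12*c^2 + 41*c - 42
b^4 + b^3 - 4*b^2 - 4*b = b*(b - 2)*(b + 1)*(b + 2)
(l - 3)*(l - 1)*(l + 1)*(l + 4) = l^4 + l^3 - 13*l^2 - l + 12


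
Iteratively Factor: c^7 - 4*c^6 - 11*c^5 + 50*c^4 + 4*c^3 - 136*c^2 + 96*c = (c - 2)*(c^6 - 2*c^5 - 15*c^4 + 20*c^3 + 44*c^2 - 48*c) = (c - 4)*(c - 2)*(c^5 + 2*c^4 - 7*c^3 - 8*c^2 + 12*c) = (c - 4)*(c - 2)*(c + 3)*(c^4 - c^3 - 4*c^2 + 4*c) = (c - 4)*(c - 2)^2*(c + 3)*(c^3 + c^2 - 2*c) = c*(c - 4)*(c - 2)^2*(c + 3)*(c^2 + c - 2) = c*(c - 4)*(c - 2)^2*(c - 1)*(c + 3)*(c + 2)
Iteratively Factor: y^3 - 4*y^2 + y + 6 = (y + 1)*(y^2 - 5*y + 6) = (y - 3)*(y + 1)*(y - 2)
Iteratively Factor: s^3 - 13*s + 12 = (s + 4)*(s^2 - 4*s + 3) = (s - 1)*(s + 4)*(s - 3)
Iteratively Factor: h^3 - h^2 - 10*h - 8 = (h - 4)*(h^2 + 3*h + 2) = (h - 4)*(h + 2)*(h + 1)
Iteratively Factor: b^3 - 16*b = (b - 4)*(b^2 + 4*b) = b*(b - 4)*(b + 4)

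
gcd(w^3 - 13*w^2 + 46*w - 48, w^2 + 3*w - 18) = w - 3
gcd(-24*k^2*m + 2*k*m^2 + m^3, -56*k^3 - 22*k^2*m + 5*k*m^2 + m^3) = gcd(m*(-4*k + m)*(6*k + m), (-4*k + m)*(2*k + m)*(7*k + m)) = 4*k - m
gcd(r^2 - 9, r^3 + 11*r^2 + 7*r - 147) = r - 3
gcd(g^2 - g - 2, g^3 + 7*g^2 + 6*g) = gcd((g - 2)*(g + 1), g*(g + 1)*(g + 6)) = g + 1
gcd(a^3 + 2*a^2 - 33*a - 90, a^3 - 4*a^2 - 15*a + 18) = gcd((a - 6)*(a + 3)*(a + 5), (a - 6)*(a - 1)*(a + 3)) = a^2 - 3*a - 18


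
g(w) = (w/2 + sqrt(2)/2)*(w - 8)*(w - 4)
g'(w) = (w/2 + sqrt(2)/2)*(w - 8) + (w/2 + sqrt(2)/2)*(w - 4) + (w - 8)*(w - 4)/2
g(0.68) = 25.45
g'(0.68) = 1.01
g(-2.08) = -20.40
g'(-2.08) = 36.02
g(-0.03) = 22.40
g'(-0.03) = 7.83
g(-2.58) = -40.58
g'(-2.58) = 44.81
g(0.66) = 25.43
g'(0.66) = 1.18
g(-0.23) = 20.61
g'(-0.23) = 10.03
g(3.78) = 2.41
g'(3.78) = -11.07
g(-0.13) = 21.56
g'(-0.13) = 8.92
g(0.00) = 22.63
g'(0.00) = 7.51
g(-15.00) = -2968.49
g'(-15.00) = 503.80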